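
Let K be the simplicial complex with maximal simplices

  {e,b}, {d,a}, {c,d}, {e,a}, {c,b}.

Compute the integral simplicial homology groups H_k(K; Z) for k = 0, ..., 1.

H_0 ≅ Z,  H_1 ≅ Z.

Take the total order a < b < c < d < e on the vertex set. Then K (dimension 1) consists of the simplices:

  0-simplices (5): a, b, c, d, e
  1-simplices (5): ad, ae, bc, be, cd

Hence C_0 ≅ Z^5, C_1 ≅ Z^5.

∂_1: C_1 → C_0 maps an edge to its endpoints' difference, ∂[p,q] = q − p.
As a 5×5 matrix over Z this has rank 4, with invariant factors (1,1,1,1).

From H_k ≅ ker(∂_k) / im(∂_{k+1}) we obtain:

  H_0: rank C_0 − rank ∂_1 = 5 − 4 = 1, and the invariant factors of ∂_1 are all 1, so H_0 = Z.
  H_1: rank ker ∂_1 − rank ∂_2 = (5 − 4) − 0 = 1, and there is no ∂_2, so H_1 = Z.

As a check, the Euler characteristic is 5 − 5 = 0, which agrees with 1 − 1 = 0.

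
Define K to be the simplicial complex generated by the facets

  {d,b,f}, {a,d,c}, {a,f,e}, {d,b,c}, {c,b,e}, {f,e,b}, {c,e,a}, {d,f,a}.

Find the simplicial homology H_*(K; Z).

H_0 ≅ Z,  H_1 = 0,  H_2 ≅ Z.

K has 6 vertices, 12 edges, 8 triangles.
rank ∂_0 = 0, rank ∂_1 = 5 ⇒ b_0 = 6 − 0 − 5 = 1; all invariant factors of ∂_1 are 1 so no torsion. So H_0 = Z.
rank ∂_1 = 5, rank ∂_2 = 7 ⇒ b_1 = 12 − 5 − 7 = 0; all invariant factors of ∂_2 are 1 so no torsion. So H_1 = 0.
rank ∂_2 = 7, rank ∂_3 = 0 ⇒ b_2 = 8 − 7 − 0 = 1. So H_2 = Z.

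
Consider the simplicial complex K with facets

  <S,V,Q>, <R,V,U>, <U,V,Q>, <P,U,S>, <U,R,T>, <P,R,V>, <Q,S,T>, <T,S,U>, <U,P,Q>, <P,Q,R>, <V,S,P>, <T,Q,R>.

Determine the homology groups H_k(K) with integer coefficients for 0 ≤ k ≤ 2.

Fix the vertex order P < Q < R < S < T < U < V and write every simplex with vertices in increasing order. Then dim K = 2 and the simplices of K are:

  0-simplices (7): P, Q, R, S, T, U, V
  1-simplices (18): PQ, PR, PS, PU, PV, QR, QS, QT, QU, QV, RT, RU, RV, ST, SU, SV, TU, UV
  2-simplices (12): PQR, PQU, PRV, PSU, PSV, QRT, QST, QSV, QUV, RTU, RUV, STU

giving chain groups C_0 ≅ Z^7, C_1 ≅ Z^18, C_2 ≅ Z^12.

The boundary map ∂_1: C_1 → C_0 sends each edge [p,q] (with p < q) to q − p. For instance
  ∂UV = V − U.
The 7×18 boundary matrix has rank 6 and Smith normal form diag(1,1,1,1,1,1).

The boundary map ∂_2: C_2 → C_1 acts by ∂[p,q,r] = [q,r] − [p,r] + [p,q]. For instance
  ∂QUV = UV − QV + QU,
  ∂QSV = SV − QV + QS.
As a 18×12 matrix over Z this has rank 12, with invariant factors (1,1,1,1,1,1,1,1,1,1,1,2).

Now H_k = ker ∂_k / im ∂_{k+1}, so:

  H_0: rank C_0 − rank ∂_1 = 7 − 6 = 1, and the invariant factors of ∂_1 are all 1, so H_0 = Z.
  H_1: rank ker ∂_1 − rank ∂_2 = (18 − 6) − 12 = 0, and ∂_2 has invariant factor 2 > 1, so H_1 = Z/2.
  H_2: rank ker ∂_2 − rank ∂_3 = (12 − 12) − 0 = 0, and there is no ∂_3, so H_2 = 0.

As a check, the Euler characteristic is 7 − 18 + 12 = 1, which agrees with 1 − 0 + 0 = 1.

H_0 = Z,  H_1 = Z/2,  H_2 = 0.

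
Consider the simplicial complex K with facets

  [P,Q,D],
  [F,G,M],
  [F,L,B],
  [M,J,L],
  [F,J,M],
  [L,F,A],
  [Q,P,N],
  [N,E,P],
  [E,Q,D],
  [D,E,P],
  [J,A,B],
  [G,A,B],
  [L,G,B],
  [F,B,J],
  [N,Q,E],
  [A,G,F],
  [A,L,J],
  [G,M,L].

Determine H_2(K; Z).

K has 12 vertices, 27 edges, 18 triangles.
rank ∂_2 = 17, rank ∂_3 = 0 ⇒ b_2 = 18 − 17 − 0 = 1. So H_2 = Z.

H_2 = Z.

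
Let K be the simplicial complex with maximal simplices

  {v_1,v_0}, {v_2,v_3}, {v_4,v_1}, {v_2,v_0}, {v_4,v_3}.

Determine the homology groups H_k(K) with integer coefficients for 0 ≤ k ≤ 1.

Order the vertices as v_0 < v_1 < v_2 < v_3 < v_4. Listing each simplex with vertices in this order, K has dimension 1 with simplices:

  0-simplices (5): [v_0], [v_1], [v_2], [v_3], [v_4]
  1-simplices (5): [v_0,v_1], [v_0,v_2], [v_1,v_4], [v_2,v_3], [v_3,v_4]

so the chain groups are C_0 ≅ Z^5, C_1 ≅ Z^5.

The boundary map ∂_1: C_1 → C_0 sends each edge [p,q] (with p < q) to q − p. For instance
  ∂[v_0,v_2] = [v_2] − [v_0].
The 5×5 boundary matrix has rank 4 and Smith normal form diag(1,1,1,1).

Reading off H_k = ker ∂_k / im ∂_{k+1}:

  H_0: rank C_0 − rank ∂_1 = 5 − 4 = 1, and the invariant factors of ∂_1 are all 1, so H_0 = Z.
  H_1: rank ker ∂_1 − rank ∂_2 = (5 − 4) − 0 = 1, and there is no ∂_2, so H_1 = Z.

(K is a triangulation of the circle S^1.)

H_0 ≅ Z,  H_1 ≅ Z.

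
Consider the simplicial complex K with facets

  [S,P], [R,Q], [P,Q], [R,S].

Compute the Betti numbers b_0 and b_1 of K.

We work with the vertex ordering P < Q < R < S. The simplices of K, each written with vertices in increasing order, are:

  0-simplices (4): P, Q, R, S
  1-simplices (4): PQ, PS, QR, RS

giving chain groups C_0 ≅ Z^4, C_1 ≅ Z^4.

∂_1: C_1 → C_0 maps an edge to its endpoints' difference, ∂[p,q] = q − p. For instance
  ∂PQ = Q − P.
The 4×4 boundary matrix has rank 3 and Smith normal form diag(1,1,1).

Computing H_k = (kernel of ∂_k) / (image of ∂_{k+1}):

  H_0: rank C_0 − rank ∂_1 = 4 − 3 = 1, and the invariant factors of ∂_1 are all 1, so H_0 = Z.
  H_1: rank ker ∂_1 − rank ∂_2 = (4 − 3) − 0 = 1, and there is no ∂_2, so H_1 = Z.

As a check, the Euler characteristic is 4 − 4 = 0, which agrees with 1 − 1 = 0.

Hence the Betti numbers are b_0 = 1, b_1 = 1.

b_0 = 1, b_1 = 1.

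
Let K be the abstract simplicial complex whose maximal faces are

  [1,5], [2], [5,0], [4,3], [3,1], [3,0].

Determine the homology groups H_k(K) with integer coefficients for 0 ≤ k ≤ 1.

K has 6 vertices, 5 edges.
rank ∂_0 = 0, rank ∂_1 = 4 ⇒ b_0 = 6 − 0 − 4 = 2; all invariant factors of ∂_1 are 1 so no torsion. So H_0 ≅ Z^2.
rank ∂_1 = 4, rank ∂_2 = 0 ⇒ b_1 = 5 − 4 − 0 = 1. So H_1 ≅ Z.

H_0 = Z^2,  H_1 = Z.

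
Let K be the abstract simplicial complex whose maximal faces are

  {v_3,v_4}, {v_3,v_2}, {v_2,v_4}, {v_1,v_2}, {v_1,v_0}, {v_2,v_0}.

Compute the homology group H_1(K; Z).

H_1 ≅ Z^2.

Take the total order v_0 < v_1 < v_2 < v_3 < v_4 on the vertex set. Then K (dimension 1) consists of the simplices:

  0-simplices (5): [v_0], [v_1], [v_2], [v_3], [v_4]
  1-simplices (6): [v_0,v_1], [v_0,v_2], [v_1,v_2], [v_2,v_3], [v_2,v_4], [v_3,v_4]

giving chain groups C_0 ≅ Z^5, C_1 ≅ Z^6.

∂_1: C_1 → C_0 maps an edge to its endpoints' difference, ∂[p,q] = q − p.
The 5×6 boundary matrix has rank 4 and Smith normal form diag(1,1,1,1).

From H_k ≅ ker(∂_k) / im(∂_{k+1}) we obtain:

  H_1: rank ker ∂_1 − rank ∂_2 = (6 − 4) − 0 = 2, and there is no ∂_2, so H_1 ≅ Z^2.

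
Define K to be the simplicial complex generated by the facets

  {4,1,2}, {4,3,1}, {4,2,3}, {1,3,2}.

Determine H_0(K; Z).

H_0 = Z.

K has 4 vertices, 6 edges, 4 triangles.
rank ∂_0 = 0, rank ∂_1 = 3 ⇒ b_0 = 4 − 0 − 3 = 1; all invariant factors of ∂_1 are 1 so no torsion. So H_0 = Z.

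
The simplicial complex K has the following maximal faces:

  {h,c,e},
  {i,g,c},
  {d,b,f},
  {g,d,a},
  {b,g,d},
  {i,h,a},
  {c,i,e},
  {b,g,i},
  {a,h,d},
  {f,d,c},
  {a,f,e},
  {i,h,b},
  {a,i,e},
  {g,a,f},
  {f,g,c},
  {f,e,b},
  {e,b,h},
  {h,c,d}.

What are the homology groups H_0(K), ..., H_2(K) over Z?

H_0 = Z,  H_1 = Z ⊕ Z_2,  H_2 = 0.

Fix the vertex order a < b < c < d < e < f < g < h < i and write every simplex with vertices in increasing order. Then dim K = 2 and the simplices of K are:

  0-simplices (9): a, b, c, d, e, f, g, h, i
  1-simplices (27): ad, ae, af, ag, ah, ai, bd, be, bf, bg, bh, bi, cd, ce, cf, cg, ch, ci, df, dg, dh, ef, eh, ei, fg, gi, hi
  2-simplices (18): adg, adh, aef, aei, afg, ahi, bdf, bdg, bef, beh, bgi, bhi, cdf, cdh, ceh, cei, cfg, cgi

Hence C_0 ≅ Z^9, C_1 ≅ Z^27, C_2 ≅ Z^18.

The boundary map ∂_1: C_1 → C_0 is given by ∂[p,q] = [q] − [p].
This gives a 9×27 integer matrix of rank 8; reducing to Smith normal form yields diagonal entries (1,1,1,1,1,1,1,1).

The boundary map ∂_2: C_2 → C_1 sends each 2-simplex [p,q,r] to [q,r] − [p,r] + [p,q]. For instance
  ∂cei = ei − ci + ce,
  ∂cgi = gi − ci + cg.
As a 27×18 matrix over Z this has rank 18, with invariant factors (1,1,1,1,1,1,1,1,1,1,1,1,1,1,1,1,1,2).

Reading off H_k = ker ∂_k / im ∂_{k+1}:

  H_0: rank C_0 − rank ∂_1 = 9 − 8 = 1, and the invariant factors of ∂_1 are all 1, so H_0 = Z.
  H_1: rank ker ∂_1 − rank ∂_2 = (27 − 8) − 18 = 1, and ∂_2 has invariant factor 2 > 1, so H_1 = Z ⊕ Z_2.
  H_2: rank ker ∂_2 − rank ∂_3 = (18 − 18) − 0 = 0, and there is no ∂_3, so H_2 = 0.

(K is a triangulation of the Klein bottle.)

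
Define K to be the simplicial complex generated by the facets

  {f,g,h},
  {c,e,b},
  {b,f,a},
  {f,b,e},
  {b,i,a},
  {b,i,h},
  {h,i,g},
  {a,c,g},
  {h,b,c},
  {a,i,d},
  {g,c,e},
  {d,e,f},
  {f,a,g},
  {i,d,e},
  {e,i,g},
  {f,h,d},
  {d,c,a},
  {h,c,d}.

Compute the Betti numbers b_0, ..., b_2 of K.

b_0 = 1, b_1 = 2, b_2 = 1.

Order the vertices as a < b < c < d < e < f < g < h < i. Listing each simplex with vertices in this order, K has dimension 2 with simplices:

  0-simplices (9): a, b, c, d, e, f, g, h, i
  1-simplices (27): ab, ac, ad, af, ag, ai, bc, be, bf, bh, bi, cd, ce, cg, ch, de, df, dh, di, ef, eg, ei, fg, fh, gh, gi, hi
  2-simplices (18): abf, abi, acd, acg, adi, afg, bce, bch, bef, bhi, cdh, ceg, def, dei, dfh, egi, fgh, ghi

so the chain groups are C_0 ≅ Z^9, C_1 ≅ Z^27, C_2 ≅ Z^18.

Boundary ∂_1: C_1 → C_0 is given by ∂[p,q] = [q] − [p]. For instance
  ∂df = f − d.
The resulting 9×27 matrix has rank 8, and its Smith normal form has invariant factors (1,1,1,1,1,1,1,1).

Boundary ∂_2: C_2 → C_1 maps a triangle to the signed sum of its edges. For instance
  ∂ceg = eg − cg + ce,
  ∂def = ef − df + de.
This gives a 27×18 integer matrix of rank 17; reducing to Smith normal form yields diagonal entries (1,1,1,1,1,1,1,1,1,1,1,1,1,1,1,1,1).

Now H_k = ker ∂_k / im ∂_{k+1}, so:

  H_0: rank C_0 − rank ∂_1 = 9 − 8 = 1, and the invariant factors of ∂_1 are all 1, so H_0 = Z.
  H_1: rank ker ∂_1 − rank ∂_2 = (27 − 8) − 17 = 2, and the invariant factors of ∂_2 are all 1, so H_1 = Z^2.
  H_2: rank ker ∂_2 − rank ∂_3 = (18 − 17) − 0 = 1, and there is no ∂_3, so H_2 = Z.

(K is a triangulation of the torus T^2.)

Hence the Betti numbers are b_0 = 1, b_1 = 2, b_2 = 1.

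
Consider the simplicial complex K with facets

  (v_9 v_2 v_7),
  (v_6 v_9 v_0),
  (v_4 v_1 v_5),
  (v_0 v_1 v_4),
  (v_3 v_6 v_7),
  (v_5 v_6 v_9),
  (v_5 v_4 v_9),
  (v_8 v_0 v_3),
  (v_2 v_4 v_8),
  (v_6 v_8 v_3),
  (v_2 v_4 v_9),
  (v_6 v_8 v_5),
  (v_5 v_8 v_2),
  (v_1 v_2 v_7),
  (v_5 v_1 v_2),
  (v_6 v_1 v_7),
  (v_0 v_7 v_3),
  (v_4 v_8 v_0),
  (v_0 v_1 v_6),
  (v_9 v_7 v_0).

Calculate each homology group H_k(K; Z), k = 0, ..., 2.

H_0 ≅ Z,  H_1 ≅ Z ⊕ Z/2,  H_2 = 0.

Take the total order v_0 < v_1 < v_2 < v_3 < v_4 < v_5 < v_6 < v_7 < v_8 < v_9 on the vertex set. Then K (dimension 2) consists of the simplices:

  0-simplices (10): [v_0], [v_1], [v_2], [v_3], [v_4], [v_5], [v_6], [v_7], [v_8], [v_9]
  1-simplices (30): (30 of them)
  2-simplices (20): (20 of them)

giving chain groups C_0 ≅ Z^10, C_1 ≅ Z^30, C_2 ≅ Z^20.

The boundary map ∂_1: C_1 → C_0 is given by ∂[p,q] = [q] − [p].
The resulting 10×30 matrix has rank 9, and its Smith normal form has invariant factors (1,1,1,1,1,1,1,1,1).

∂_2: C_2 → C_1 sends each 2-simplex [p,q,r] to [q,r] − [p,r] + [p,q]. For instance
  ∂[v_0,v_6,v_9] = [v_6,v_9] − [v_0,v_9] + [v_0,v_6],
  ∂[v_5,v_6,v_9] = [v_6,v_9] − [v_5,v_9] + [v_5,v_6].
As a 30×20 matrix over Z this has rank 20, with invariant factors (1,1,1,1,1,1,1,1,1,1,1,1,1,1,1,1,1,1,1,2).

Computing H_k = (kernel of ∂_k) / (image of ∂_{k+1}):

  H_0: rank C_0 − rank ∂_1 = 10 − 9 = 1, and the invariant factors of ∂_1 are all 1, so H_0 = Z.
  H_1: rank ker ∂_1 − rank ∂_2 = (30 − 9) − 20 = 1, and ∂_2 has invariant factor 2 > 1, so H_1 = Z ⊕ Z/2.
  H_2: rank ker ∂_2 − rank ∂_3 = (20 − 20) − 0 = 0, and there is no ∂_3, so H_2 = 0.

As a check, the Euler characteristic is 10 − 30 + 20 = 0, which agrees with 1 − 1 + 0 = 0.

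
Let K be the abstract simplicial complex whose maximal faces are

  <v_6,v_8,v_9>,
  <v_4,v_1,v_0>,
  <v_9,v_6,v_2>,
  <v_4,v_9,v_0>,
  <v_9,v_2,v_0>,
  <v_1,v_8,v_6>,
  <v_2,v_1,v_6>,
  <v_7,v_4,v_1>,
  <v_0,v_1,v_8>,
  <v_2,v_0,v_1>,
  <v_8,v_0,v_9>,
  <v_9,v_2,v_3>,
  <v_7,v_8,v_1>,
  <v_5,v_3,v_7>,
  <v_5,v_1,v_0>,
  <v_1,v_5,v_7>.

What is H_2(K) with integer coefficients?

K has 10 vertices, 25 edges, 16 triangles.
rank ∂_2 = 15, rank ∂_3 = 0 ⇒ b_2 = 16 − 15 − 0 = 1. So H_2 = Z.

H_2 = Z.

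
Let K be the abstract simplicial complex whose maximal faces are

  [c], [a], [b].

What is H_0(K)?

H_0 ≅ Z^3.

Order the vertices as a < b < c. Listing each simplex with vertices in this order, K has dimension 0 with simplices:

  0-simplices (3): a, b, c

giving chain groups C_0 ≅ Z^3.

Reading off H_k = ker ∂_k / im ∂_{k+1}:

  H_0: rank C_0 − rank ∂_1 = 3 − 0 = 3, and there is no ∂_1, so H_0 = Z^3.

(K is a triangulation of a set of 3 points.)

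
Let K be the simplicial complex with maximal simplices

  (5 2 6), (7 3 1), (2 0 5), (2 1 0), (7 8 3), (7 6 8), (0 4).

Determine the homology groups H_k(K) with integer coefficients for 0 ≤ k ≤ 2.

Order the vertices as 0 < 1 < 2 < 3 < 4 < 5 < 6 < 7 < 8. Listing each simplex with vertices in this order, K has dimension 2 with simplices:

  0-simplices (9): [0], [1], [2], [3], [4], [5], [6], [7], [8]
  1-simplices (15): [0,1], [0,2], [0,4], [0,5], [1,2], [1,3], [1,7], [2,5], [2,6], [3,7], [3,8], [5,6], [6,7], [6,8], [7,8]
  2-simplices (6): [0,1,2], [0,2,5], [1,3,7], [2,5,6], [3,7,8], [6,7,8]

so the chain groups are C_0 ≅ Z^9, C_1 ≅ Z^15, C_2 ≅ Z^6.

∂_1: C_1 → C_0 sends each edge [p,q] (with p < q) to q − p.
This gives a 9×15 integer matrix of rank 8; reducing to Smith normal form yields diagonal entries (1,1,1,1,1,1,1,1).

Boundary ∂_2: C_2 → C_1 maps a triangle to the signed sum of its edges. For instance
  ∂[0,1,2] = [1,2] − [0,2] + [0,1],
  ∂[1,3,7] = [3,7] − [1,7] + [1,3].
The 15×6 boundary matrix has rank 6 and Smith normal form diag(1,1,1,1,1,1).

Now H_k = ker ∂_k / im ∂_{k+1}, so:

  H_0: rank C_0 − rank ∂_1 = 9 − 8 = 1, and the invariant factors of ∂_1 are all 1, so H_0 ≅ Z.
  H_1: rank ker ∂_1 − rank ∂_2 = (15 − 8) − 6 = 1, and the invariant factors of ∂_2 are all 1, so H_1 ≅ Z.
  H_2: rank ker ∂_2 − rank ∂_3 = (6 − 6) − 0 = 0, and there is no ∂_3, so H_2 ≅ 0.

H_0 = Z,  H_1 = Z,  H_2 = 0.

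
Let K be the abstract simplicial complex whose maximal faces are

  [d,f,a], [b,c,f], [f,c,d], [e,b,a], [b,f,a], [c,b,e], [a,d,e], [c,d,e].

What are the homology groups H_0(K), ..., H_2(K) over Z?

Take the total order a < b < c < d < e < f on the vertex set. Then K (dimension 2) consists of the simplices:

  0-simplices (6): a, b, c, d, e, f
  1-simplices (12): ab, ad, ae, af, bc, be, bf, cd, ce, cf, de, df
  2-simplices (8): abe, abf, ade, adf, bce, bcf, cde, cdf

Hence C_0 ≅ Z^6, C_1 ≅ Z^12, C_2 ≅ Z^8.

Boundary ∂_1: C_1 → C_0 maps an edge to its endpoints' difference, ∂[p,q] = q − p. For instance
  ∂ce = e − c.
As a 6×12 matrix over Z this has rank 5, with invariant factors (1,1,1,1,1).

∂_2: C_2 → C_1 acts by ∂[p,q,r] = [q,r] − [p,r] + [p,q]. For instance
  ∂abf = bf − af + ab,
  ∂bce = ce − be + bc.
The resulting 12×8 matrix has rank 7, and its Smith normal form has invariant factors (1,1,1,1,1,1,1).

From H_k ≅ ker(∂_k) / im(∂_{k+1}) we obtain:

  H_0: rank C_0 − rank ∂_1 = 6 − 5 = 1, and the invariant factors of ∂_1 are all 1, so H_0 = Z.
  H_1: rank ker ∂_1 − rank ∂_2 = (12 − 5) − 7 = 0, and the invariant factors of ∂_2 are all 1, so H_1 = 0.
  H_2: rank ker ∂_2 − rank ∂_3 = (8 − 7) − 0 = 1, and there is no ∂_3, so H_2 = Z.

(K is a triangulation of the 2-sphere S^2.)

H_0 ≅ Z,  H_1 = 0,  H_2 ≅ Z.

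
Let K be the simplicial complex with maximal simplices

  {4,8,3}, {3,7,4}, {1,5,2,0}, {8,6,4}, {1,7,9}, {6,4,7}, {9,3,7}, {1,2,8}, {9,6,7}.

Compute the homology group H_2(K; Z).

H_2 ≅ 0.

Order the vertices as 0 < 1 < 2 < 3 < 4 < 5 < 6 < 7 < 8 < 9. Listing each simplex with vertices in this order, K has dimension 3 with simplices:

  0-simplices (10): [0], [1], [2], [3], [4], [5], [6], [7], [8], [9]
  1-simplices (21): [0,1], [0,2], [0,5], [1,2], [1,5], [1,7], [1,8], [1,9], [2,5], [2,8], [3,4], [3,7], [3,8], [3,9], [4,6], [4,7], [4,8], [6,7], [6,8], [6,9], [7,9]
  2-simplices (12): [0,1,2], [0,1,5], [0,2,5], [1,2,5], [1,2,8], [1,7,9], [3,4,7], [3,4,8], [3,7,9], [4,6,7], [4,6,8], [6,7,9]
  3-simplices (1): [0,1,2,5]

so the chain groups are C_0 ≅ Z^10, C_1 ≅ Z^21, C_2 ≅ Z^12, C_3 ≅ Z^1.

The boundary map ∂_1: C_1 → C_0 is given by ∂[p,q] = [q] − [p]. For instance
  ∂[3,8] = [8] − [3].
The resulting 10×21 matrix has rank 9, and its Smith normal form has invariant factors (1,1,1,1,1,1,1,1,1).

∂_2: C_2 → C_1 maps a triangle to the signed sum of its edges. For instance
  ∂[1,7,9] = [7,9] − [1,9] + [1,7],
  ∂[0,1,2] = [1,2] − [0,2] + [0,1].
This gives a 21×12 integer matrix of rank 11; reducing to Smith normal form yields diagonal entries (1,1,1,1,1,1,1,1,1,1,1).

The boundary map ∂_3: C_3 → C_2 sends each 3-simplex σ to the alternating sum Σ_i (−1)^i (σ with its i-th vertex removed). For instance
  ∂[0,1,2,5] = [1,2,5] − [0,2,5] + [0,1,5] − [0,1,2].
The 12×1 boundary matrix has rank 1 and Smith normal form diag(1).

From H_k ≅ ker(∂_k) / im(∂_{k+1}) we obtain:

  H_2: rank ker ∂_2 − rank ∂_3 = (12 − 11) − 1 = 0, and the invariant factors of ∂_3 are all 1, so H_2 ≅ 0.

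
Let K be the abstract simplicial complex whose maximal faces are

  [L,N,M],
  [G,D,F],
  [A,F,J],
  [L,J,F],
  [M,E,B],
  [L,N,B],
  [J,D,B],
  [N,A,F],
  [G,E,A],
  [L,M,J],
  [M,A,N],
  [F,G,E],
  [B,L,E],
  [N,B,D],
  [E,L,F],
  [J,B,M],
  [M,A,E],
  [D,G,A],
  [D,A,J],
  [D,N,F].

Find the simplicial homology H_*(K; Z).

Take the total order A < B < D < E < F < G < J < L < M < N on the vertex set. Then K (dimension 2) consists of the simplices:

  0-simplices (10): A, B, D, E, F, G, J, L, M, N
  1-simplices (30): AD, AE, AF, AG, AJ, AM, AN, BD, BE, BJ, BL, BM, BN, DF, DG, DJ, DN, EF, EG, EL, EM, FG, FJ, FL, FN, JL, JM, LM, LN, MN
  2-simplices (20): ADG, ADJ, AEG, AEM, AFJ, AFN, AMN, BDJ, BDN, BEL, BEM, BJM, BLN, DFG, DFN, EFG, EFL, FJL, JLM, LMN

so the chain groups are C_0 ≅ Z^10, C_1 ≅ Z^30, C_2 ≅ Z^20.

The boundary map ∂_1: C_1 → C_0 sends each edge [p,q] (with p < q) to q − p.
As a 10×30 matrix over Z this has rank 9, with invariant factors (1,1,1,1,1,1,1,1,1).

∂_2: C_2 → C_1 acts by ∂[p,q,r] = [q,r] − [p,r] + [p,q]. For instance
  ∂ADG = DG − AG + AD,
  ∂BLN = LN − BN + BL.
The resulting 30×20 matrix has rank 20, and its Smith normal form has invariant factors (1,1,1,1,1,1,1,1,1,1,1,1,1,1,1,1,1,1,1,2).

Reading off H_k = ker ∂_k / im ∂_{k+1}:

  H_0: rank C_0 − rank ∂_1 = 10 − 9 = 1, and the invariant factors of ∂_1 are all 1, so H_0 = Z.
  H_1: rank ker ∂_1 − rank ∂_2 = (30 − 9) − 20 = 1, and ∂_2 has invariant factor 2 > 1, so H_1 = Z ⊕ Z_2.
  H_2: rank ker ∂_2 − rank ∂_3 = (20 − 20) − 0 = 0, and there is no ∂_3, so H_2 = 0.

H_0 = Z,  H_1 = Z ⊕ Z_2,  H_2 = 0.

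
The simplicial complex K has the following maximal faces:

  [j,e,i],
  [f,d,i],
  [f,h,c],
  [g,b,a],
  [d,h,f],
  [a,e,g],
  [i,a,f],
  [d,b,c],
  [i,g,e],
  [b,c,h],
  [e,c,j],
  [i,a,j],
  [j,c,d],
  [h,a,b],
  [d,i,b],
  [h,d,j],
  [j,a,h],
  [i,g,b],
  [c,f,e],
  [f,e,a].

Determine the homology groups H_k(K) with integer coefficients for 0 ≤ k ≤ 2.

H_0 = Z,  H_1 = Z ⊕ Z/2,  H_2 = 0.

Order the vertices as a < b < c < d < e < f < g < h < i < j. Listing each simplex with vertices in this order, K has dimension 2 with simplices:

  0-simplices (10): a, b, c, d, e, f, g, h, i, j
  1-simplices (30): ab, ae, af, ag, ah, ai, aj, bc, bd, bg, bh, bi, cd, ce, cf, ch, cj, df, dh, di, dj, ef, eg, ei, ej, fh, fi, gi, hj, ij
  2-simplices (20): abg, abh, aef, aeg, afi, ahj, aij, bcd, bch, bdi, bgi, cdj, cef, cej, cfh, dfh, dfi, dhj, egi, eij

so the chain groups are C_0 ≅ Z^10, C_1 ≅ Z^30, C_2 ≅ Z^20.

The boundary map ∂_1: C_1 → C_0 is given by ∂[p,q] = [q] − [p]. For instance
  ∂di = i − d.
This gives a 10×30 integer matrix of rank 9; reducing to Smith normal form yields diagonal entries (1,1,1,1,1,1,1,1,1).

Boundary ∂_2: C_2 → C_1 acts by ∂[p,q,r] = [q,r] − [p,r] + [p,q]. For instance
  ∂bch = ch − bh + bc,
  ∂cdj = dj − cj + cd.
The resulting 30×20 matrix has rank 20, and its Smith normal form has invariant factors (1,1,1,1,1,1,1,1,1,1,1,1,1,1,1,1,1,1,1,2).

From H_k ≅ ker(∂_k) / im(∂_{k+1}) we obtain:

  H_0: rank C_0 − rank ∂_1 = 10 − 9 = 1, and the invariant factors of ∂_1 are all 1, so H_0 = Z.
  H_1: rank ker ∂_1 − rank ∂_2 = (30 − 9) − 20 = 1, and ∂_2 has invariant factor 2 > 1, so H_1 = Z ⊕ Z/2.
  H_2: rank ker ∂_2 − rank ∂_3 = (20 − 20) − 0 = 0, and there is no ∂_3, so H_2 = 0.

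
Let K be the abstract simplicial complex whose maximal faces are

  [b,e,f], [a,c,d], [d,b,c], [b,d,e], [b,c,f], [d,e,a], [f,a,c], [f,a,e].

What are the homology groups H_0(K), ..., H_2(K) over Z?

H_0 = Z,  H_1 = 0,  H_2 = Z.

Fix the vertex order a < b < c < d < e < f and write every simplex with vertices in increasing order. Then dim K = 2 and the simplices of K are:

  0-simplices (6): a, b, c, d, e, f
  1-simplices (12): ac, ad, ae, af, bc, bd, be, bf, cd, cf, de, ef
  2-simplices (8): acd, acf, ade, aef, bcd, bcf, bde, bef

giving chain groups C_0 ≅ Z^6, C_1 ≅ Z^12, C_2 ≅ Z^8.

∂_1: C_1 → C_0 is given by ∂[p,q] = [q] − [p].
As a 6×12 matrix over Z this has rank 5, with invariant factors (1,1,1,1,1).

Boundary ∂_2: C_2 → C_1 acts by ∂[p,q,r] = [q,r] − [p,r] + [p,q]. For instance
  ∂acf = cf − af + ac,
  ∂aef = ef − af + ae.
The 12×8 boundary matrix has rank 7 and Smith normal form diag(1,1,1,1,1,1,1).

Now H_k = ker ∂_k / im ∂_{k+1}, so:

  H_0: rank C_0 − rank ∂_1 = 6 − 5 = 1, and the invariant factors of ∂_1 are all 1, so H_0 ≅ Z.
  H_1: rank ker ∂_1 − rank ∂_2 = (12 − 5) − 7 = 0, and the invariant factors of ∂_2 are all 1, so H_1 ≅ 0.
  H_2: rank ker ∂_2 − rank ∂_3 = (8 − 7) − 0 = 1, and there is no ∂_3, so H_2 ≅ Z.

(K is a triangulation of the 2-sphere S^2.)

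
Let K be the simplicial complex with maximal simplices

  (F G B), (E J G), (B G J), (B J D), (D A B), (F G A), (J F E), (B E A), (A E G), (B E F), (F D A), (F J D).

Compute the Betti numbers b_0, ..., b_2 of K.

Fix the vertex order A < B < D < E < F < G < J and write every simplex with vertices in increasing order. Then dim K = 2 and the simplices of K are:

  0-simplices (7): A, B, D, E, F, G, J
  1-simplices (18): AB, AD, AE, AF, AG, BD, BE, BF, BG, BJ, DF, DJ, EF, EG, EJ, FG, FJ, GJ
  2-simplices (12): ABD, ABE, ADF, AEG, AFG, BDJ, BEF, BFG, BGJ, DFJ, EFJ, EGJ

so the chain groups are C_0 ≅ Z^7, C_1 ≅ Z^18, C_2 ≅ Z^12.

∂_1: C_1 → C_0 is given by ∂[p,q] = [q] − [p].
As a 7×18 matrix over Z this has rank 6, with invariant factors (1,1,1,1,1,1).

Boundary ∂_2: C_2 → C_1 acts by ∂[p,q,r] = [q,r] − [p,r] + [p,q]. For instance
  ∂ABE = BE − AE + AB,
  ∂ADF = DF − AF + AD.
The 18×12 boundary matrix has rank 12 and Smith normal form diag(1,1,1,1,1,1,1,1,1,1,1,2).

Reading off H_k = ker ∂_k / im ∂_{k+1}:

  H_0: rank C_0 − rank ∂_1 = 7 − 6 = 1, and the invariant factors of ∂_1 are all 1, so H_0 = Z.
  H_1: rank ker ∂_1 − rank ∂_2 = (18 − 6) − 12 = 0, and ∂_2 has invariant factor 2 > 1, so H_1 = Z/2Z.
  H_2: rank ker ∂_2 − rank ∂_3 = (12 − 12) − 0 = 0, and there is no ∂_3, so H_2 = 0.

(K is a triangulation of the real projective plane RP^2.)

Hence the Betti numbers are b_0 = 1, b_1 = 0, b_2 = 0.

b_0 = 1, b_1 = 0, b_2 = 0.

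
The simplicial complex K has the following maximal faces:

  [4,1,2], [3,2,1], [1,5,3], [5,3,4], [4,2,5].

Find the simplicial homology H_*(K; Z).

H_0 ≅ Z,  H_1 ≅ Z,  H_2 = 0.

We work with the vertex ordering 1 < 2 < 3 < 4 < 5. The simplices of K, each written with vertices in increasing order, are:

  0-simplices (5): [1], [2], [3], [4], [5]
  1-simplices (10): [1,2], [1,3], [1,4], [1,5], [2,3], [2,4], [2,5], [3,4], [3,5], [4,5]
  2-simplices (5): [1,2,3], [1,2,4], [1,3,5], [2,4,5], [3,4,5]

Hence C_0 ≅ Z^5, C_1 ≅ Z^10, C_2 ≅ Z^5.

Boundary ∂_1: C_1 → C_0 sends each edge [p,q] (with p < q) to q − p. For instance
  ∂[4,5] = [5] − [4].
This gives a 5×10 integer matrix of rank 4; reducing to Smith normal form yields diagonal entries (1,1,1,1).

∂_2: C_2 → C_1 sends each 2-simplex [p,q,r] to [q,r] − [p,r] + [p,q]. For instance
  ∂[1,3,5] = [3,5] − [1,5] + [1,3],
  ∂[1,2,3] = [2,3] − [1,3] + [1,2].
The 10×5 boundary matrix has rank 5 and Smith normal form diag(1,1,1,1,1).

Computing H_k = (kernel of ∂_k) / (image of ∂_{k+1}):

  H_0: rank C_0 − rank ∂_1 = 5 − 4 = 1, and the invariant factors of ∂_1 are all 1, so H_0 ≅ Z.
  H_1: rank ker ∂_1 − rank ∂_2 = (10 − 4) − 5 = 1, and the invariant factors of ∂_2 are all 1, so H_1 ≅ Z.
  H_2: rank ker ∂_2 − rank ∂_3 = (5 − 5) − 0 = 0, and there is no ∂_3, so H_2 ≅ 0.

(K is a triangulation of the Möbius band.)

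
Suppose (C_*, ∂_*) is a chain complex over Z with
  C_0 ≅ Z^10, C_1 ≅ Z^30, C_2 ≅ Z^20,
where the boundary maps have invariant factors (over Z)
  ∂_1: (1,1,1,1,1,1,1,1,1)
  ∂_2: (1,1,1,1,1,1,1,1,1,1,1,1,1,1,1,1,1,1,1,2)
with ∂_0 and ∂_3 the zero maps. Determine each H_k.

H_0 = Z,  H_1 = Z × Z/2,  H_2 = 0.

H_0: b_0 = 10 − 0 − 9 = 1; torsion from ∂_1 factors > 1: none. So H_0 = Z.
H_1: b_1 = 30 − 9 − 20 = 1; torsion from ∂_2 factors > 1: [2]. So H_1 = Z × Z/2.
H_2: b_2 = 20 − 20 − 0 = 0; torsion from ∂_3 factors > 1: none. So H_2 = 0.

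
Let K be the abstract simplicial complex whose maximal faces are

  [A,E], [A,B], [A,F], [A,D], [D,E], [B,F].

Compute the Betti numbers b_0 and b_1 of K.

b_0 = 1, b_1 = 2.

Order the vertices as A < B < D < E < F. Listing each simplex with vertices in this order, K has dimension 1 with simplices:

  0-simplices (5): A, B, D, E, F
  1-simplices (6): AB, AD, AE, AF, BF, DE

so the chain groups are C_0 ≅ Z^5, C_1 ≅ Z^6.

The boundary map ∂_1: C_1 → C_0 is given by ∂[p,q] = [q] − [p]. For instance
  ∂DE = E − D.
As a 5×6 matrix over Z this has rank 4, with invariant factors (1,1,1,1).

Reading off H_k = ker ∂_k / im ∂_{k+1}:

  H_0: rank C_0 − rank ∂_1 = 5 − 4 = 1, and the invariant factors of ∂_1 are all 1, so H_0 = Z.
  H_1: rank ker ∂_1 − rank ∂_2 = (6 − 4) − 0 = 2, and there is no ∂_2, so H_1 = Z^2.

Hence the Betti numbers are b_0 = 1, b_1 = 2.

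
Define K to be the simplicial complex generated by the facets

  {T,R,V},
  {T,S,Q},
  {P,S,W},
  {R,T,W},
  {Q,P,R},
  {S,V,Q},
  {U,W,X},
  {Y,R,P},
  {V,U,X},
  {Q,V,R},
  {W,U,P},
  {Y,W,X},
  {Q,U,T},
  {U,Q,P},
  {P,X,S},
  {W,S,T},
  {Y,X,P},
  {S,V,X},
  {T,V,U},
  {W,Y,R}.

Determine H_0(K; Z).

H_0 = Z.

Take the total order P < Q < R < S < T < U < V < W < X < Y on the vertex set. Then K (dimension 2) consists of the simplices:

  0-simplices (10): P, Q, R, S, T, U, V, W, X, Y
  1-simplices (30): PQ, PR, PS, PU, PW, PX, PY, QR, QS, QT, QU, QV, RT, RV, RW, RY, ST, SV, SW, SX, TU, TV, TW, UV, UW, UX, VX, WX, WY, XY
  2-simplices (20): PQR, PQU, PRY, PSW, PSX, PUW, PXY, QRV, QST, QSV, QTU, RTV, RTW, RWY, STW, SVX, TUV, UVX, UWX, WXY

giving chain groups C_0 ≅ Z^10, C_1 ≅ Z^30, C_2 ≅ Z^20.

The boundary map ∂_1: C_1 → C_0 is given by ∂[p,q] = [q] − [p].
This gives a 10×30 integer matrix of rank 9; reducing to Smith normal form yields diagonal entries (1,1,1,1,1,1,1,1,1).

Boundary ∂_2: C_2 → C_1 maps a triangle to the signed sum of its edges. For instance
  ∂PUW = UW − PW + PU,
  ∂PQR = QR − PR + PQ.
The 30×20 boundary matrix has rank 20 and Smith normal form diag(1,1,1,1,1,1,1,1,1,1,1,1,1,1,1,1,1,1,1,2).

Reading off H_k = ker ∂_k / im ∂_{k+1}:

  H_0: rank C_0 − rank ∂_1 = 10 − 9 = 1, and the invariant factors of ∂_1 are all 1, so H_0 = Z.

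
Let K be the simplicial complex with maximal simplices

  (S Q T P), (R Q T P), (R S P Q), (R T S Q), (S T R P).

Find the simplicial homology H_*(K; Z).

H_0 ≅ Z,  H_1 = 0,  H_2 = 0,  H_3 ≅ Z.

Fix the vertex order P < Q < R < S < T and write every simplex with vertices in increasing order. Then dim K = 3 and the simplices of K are:

  0-simplices (5): P, Q, R, S, T
  1-simplices (10): PQ, PR, PS, PT, QR, QS, QT, RS, RT, ST
  2-simplices (10): PQR, PQS, PQT, PRS, PRT, PST, QRS, QRT, QST, RST
  3-simplices (5): PQRS, PQRT, PQST, PRST, QRST

giving chain groups C_0 ≅ Z^5, C_1 ≅ Z^10, C_2 ≅ Z^10, C_3 ≅ Z^5.

Boundary ∂_1: C_1 → C_0 is given by ∂[p,q] = [q] − [p]. For instance
  ∂RS = S − R.
The 5×10 boundary matrix has rank 4 and Smith normal form diag(1,1,1,1).

The boundary map ∂_2: C_2 → C_1 sends each 2-simplex [p,q,r] to [q,r] − [p,r] + [p,q]. For instance
  ∂PRT = RT − PT + PR,
  ∂QST = ST − QT + QS.
The 10×10 boundary matrix has rank 6 and Smith normal form diag(1,1,1,1,1,1).

∂_3: C_3 → C_2 sends each 3-simplex σ to the alternating sum Σ_i (−1)^i (σ with its i-th vertex removed). For instance
  ∂PQRT = QRT − PRT + PQT − PQR,
  ∂PQST = QST − PST + PQT − PQS.
The 10×5 boundary matrix has rank 4 and Smith normal form diag(1,1,1,1).

Reading off H_k = ker ∂_k / im ∂_{k+1}:

  H_0: rank C_0 − rank ∂_1 = 5 − 4 = 1, and the invariant factors of ∂_1 are all 1, so H_0 = Z.
  H_1: rank ker ∂_1 − rank ∂_2 = (10 − 4) − 6 = 0, and the invariant factors of ∂_2 are all 1, so H_1 = 0.
  H_2: rank ker ∂_2 − rank ∂_3 = (10 − 6) − 4 = 0, and the invariant factors of ∂_3 are all 1, so H_2 = 0.
  H_3: rank ker ∂_3 − rank ∂_4 = (5 − 4) − 0 = 1, and there is no ∂_4, so H_3 = Z.

(K is a triangulation of the 3-sphere S^3.)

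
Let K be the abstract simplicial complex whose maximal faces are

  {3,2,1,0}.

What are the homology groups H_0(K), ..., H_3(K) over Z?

Order the vertices as 0 < 1 < 2 < 3. Listing each simplex with vertices in this order, K has dimension 3 with simplices:

  0-simplices (4): [0], [1], [2], [3]
  1-simplices (6): [0,1], [0,2], [0,3], [1,2], [1,3], [2,3]
  2-simplices (4): [0,1,2], [0,1,3], [0,2,3], [1,2,3]
  3-simplices (1): [0,1,2,3]

giving chain groups C_0 ≅ Z^4, C_1 ≅ Z^6, C_2 ≅ Z^4, C_3 ≅ Z^1.

Boundary ∂_1: C_1 → C_0 sends each edge [p,q] (with p < q) to q − p. For instance
  ∂[0,2] = [2] − [0].
The 4×6 boundary matrix has rank 3 and Smith normal form diag(1,1,1).

Boundary ∂_2: C_2 → C_1 maps a triangle to the signed sum of its edges. For instance
  ∂[1,2,3] = [2,3] − [1,3] + [1,2],
  ∂[0,2,3] = [2,3] − [0,3] + [0,2].
As a 6×4 matrix over Z this has rank 3, with invariant factors (1,1,1).

Boundary ∂_3: C_3 → C_2 sends each 3-simplex σ to the alternating sum Σ_i (−1)^i (σ with its i-th vertex removed). For instance
  ∂[0,1,2,3] = [1,2,3] − [0,2,3] + [0,1,3] − [0,1,2].
As a 4×1 matrix over Z this has rank 1, with invariant factors (1).

Now H_k = ker ∂_k / im ∂_{k+1}, so:

  H_0: rank C_0 − rank ∂_1 = 4 − 3 = 1, and the invariant factors of ∂_1 are all 1, so H_0 = Z.
  H_1: rank ker ∂_1 − rank ∂_2 = (6 − 3) − 3 = 0, and the invariant factors of ∂_2 are all 1, so H_1 = 0.
  H_2: rank ker ∂_2 − rank ∂_3 = (4 − 3) − 1 = 0, and the invariant factors of ∂_3 are all 1, so H_2 = 0.
  H_3: rank ker ∂_3 − rank ∂_4 = (1 − 1) − 0 = 0, and there is no ∂_4, so H_3 = 0.

(K is a triangulation of the 3-simplex.)

H_0 = Z,  H_1 = 0,  H_2 = 0,  H_3 = 0.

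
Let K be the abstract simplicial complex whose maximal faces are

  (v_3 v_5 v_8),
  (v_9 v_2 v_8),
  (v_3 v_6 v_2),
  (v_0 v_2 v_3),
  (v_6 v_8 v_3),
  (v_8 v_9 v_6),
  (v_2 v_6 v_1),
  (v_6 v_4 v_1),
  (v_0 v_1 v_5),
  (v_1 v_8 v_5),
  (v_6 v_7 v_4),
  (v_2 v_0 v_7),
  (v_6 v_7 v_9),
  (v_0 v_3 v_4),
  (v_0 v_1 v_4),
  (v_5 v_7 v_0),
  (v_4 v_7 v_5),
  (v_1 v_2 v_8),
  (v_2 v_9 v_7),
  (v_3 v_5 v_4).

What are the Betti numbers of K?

K has 10 vertices, 30 edges, 20 triangles.
rank ∂_0 = 0, rank ∂_1 = 9 ⇒ b_0 = 10 − 0 − 9 = 1; all invariant factors of ∂_1 are 1 so no torsion. So H_0 ≅ Z.
rank ∂_1 = 9, rank ∂_2 = 20 ⇒ b_1 = 30 − 9 − 20 = 1; ∂_2 has invariant factor(s) [2] giving torsion. So H_1 ≅ Z ⊕ Z/2.
rank ∂_2 = 20, rank ∂_3 = 0 ⇒ b_2 = 20 − 20 − 0 = 0. So H_2 ≅ 0.

b_0 = 1, b_1 = 1, b_2 = 0.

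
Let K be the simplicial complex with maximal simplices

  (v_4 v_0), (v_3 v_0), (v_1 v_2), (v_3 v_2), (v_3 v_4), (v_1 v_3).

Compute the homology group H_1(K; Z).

H_1 ≅ Z^2.

Order the vertices as v_0 < v_1 < v_2 < v_3 < v_4. Listing each simplex with vertices in this order, K has dimension 1 with simplices:

  0-simplices (5): [v_0], [v_1], [v_2], [v_3], [v_4]
  1-simplices (6): [v_0,v_3], [v_0,v_4], [v_1,v_2], [v_1,v_3], [v_2,v_3], [v_3,v_4]

giving chain groups C_0 ≅ Z^5, C_1 ≅ Z^6.

∂_1: C_1 → C_0 sends each edge [p,q] (with p < q) to q − p. For instance
  ∂[v_0,v_3] = [v_3] − [v_0].
As a 5×6 matrix over Z this has rank 4, with invariant factors (1,1,1,1).

Computing H_k = (kernel of ∂_k) / (image of ∂_{k+1}):

  H_1: rank ker ∂_1 − rank ∂_2 = (6 − 4) − 0 = 2, and there is no ∂_2, so H_1 ≅ Z^2.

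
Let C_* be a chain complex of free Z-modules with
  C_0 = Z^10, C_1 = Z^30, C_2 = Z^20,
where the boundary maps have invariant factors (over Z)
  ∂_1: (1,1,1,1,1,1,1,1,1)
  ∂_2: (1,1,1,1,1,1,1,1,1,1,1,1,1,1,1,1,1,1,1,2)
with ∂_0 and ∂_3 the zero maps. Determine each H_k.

H_0 = Z,  H_1 = Z ⊕ Z/2,  H_2 = 0.

H_0: b_0 = 10 − 0 − 9 = 1; torsion from ∂_1 factors > 1: none. So H_0 = Z.
H_1: b_1 = 30 − 9 − 20 = 1; torsion from ∂_2 factors > 1: [2]. So H_1 = Z ⊕ Z/2.
H_2: b_2 = 20 − 20 − 0 = 0; torsion from ∂_3 factors > 1: none. So H_2 = 0.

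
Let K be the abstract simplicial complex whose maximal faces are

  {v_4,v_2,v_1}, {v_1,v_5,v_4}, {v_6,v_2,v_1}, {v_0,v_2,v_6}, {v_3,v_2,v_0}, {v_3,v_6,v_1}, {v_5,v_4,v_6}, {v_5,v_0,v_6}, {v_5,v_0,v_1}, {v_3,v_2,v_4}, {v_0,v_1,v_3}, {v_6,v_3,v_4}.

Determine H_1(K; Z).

Fix the vertex order v_0 < v_1 < v_2 < v_3 < v_4 < v_5 < v_6 and write every simplex with vertices in increasing order. Then dim K = 2 and the simplices of K are:

  0-simplices (7): [v_0], [v_1], [v_2], [v_3], [v_4], [v_5], [v_6]
  1-simplices (18): (18 of them)
  2-simplices (12): (12 of them)

so the chain groups are C_0 ≅ Z^7, C_1 ≅ Z^18, C_2 ≅ Z^12.

The boundary map ∂_1: C_1 → C_0 is given by ∂[p,q] = [q] − [p].
The resulting 7×18 matrix has rank 6, and its Smith normal form has invariant factors (1,1,1,1,1,1).

∂_2: C_2 → C_1 acts by ∂[p,q,r] = [q,r] − [p,r] + [p,q]. For instance
  ∂[v_0,v_1,v_5] = [v_1,v_5] − [v_0,v_5] + [v_0,v_1],
  ∂[v_4,v_5,v_6] = [v_5,v_6] − [v_4,v_6] + [v_4,v_5].
The 18×12 boundary matrix has rank 12 and Smith normal form diag(1,1,1,1,1,1,1,1,1,1,1,2).

From H_k ≅ ker(∂_k) / im(∂_{k+1}) we obtain:

  H_1: rank ker ∂_1 − rank ∂_2 = (18 − 6) − 12 = 0, and ∂_2 has invariant factor 2 > 1, so H_1 = Z/2.

(K is a triangulation of the real projective plane RP^2.)

H_1 ≅ Z/2.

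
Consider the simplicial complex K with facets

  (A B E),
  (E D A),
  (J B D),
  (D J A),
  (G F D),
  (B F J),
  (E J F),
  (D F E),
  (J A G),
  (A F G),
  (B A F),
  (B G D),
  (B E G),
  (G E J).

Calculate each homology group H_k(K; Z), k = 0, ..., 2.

Order the vertices as A < B < D < E < F < G < J. Listing each simplex with vertices in this order, K has dimension 2 with simplices:

  0-simplices (7): A, B, D, E, F, G, J
  1-simplices (21): AB, AD, AE, AF, AG, AJ, BD, BE, BF, BG, BJ, DE, DF, DG, DJ, EF, EG, EJ, FG, FJ, GJ
  2-simplices (14): ABE, ABF, ADE, ADJ, AFG, AGJ, BDG, BDJ, BEG, BFJ, DEF, DFG, EFJ, EGJ

giving chain groups C_0 ≅ Z^7, C_1 ≅ Z^21, C_2 ≅ Z^14.

The boundary map ∂_1: C_1 → C_0 is given by ∂[p,q] = [q] − [p]. For instance
  ∂DF = F − D.
This gives a 7×21 integer matrix of rank 6; reducing to Smith normal form yields diagonal entries (1,1,1,1,1,1).

Boundary ∂_2: C_2 → C_1 sends each 2-simplex [p,q,r] to [q,r] − [p,r] + [p,q]. For instance
  ∂ABF = BF − AF + AB,
  ∂AFG = FG − AG + AF.
This gives a 21×14 integer matrix of rank 13; reducing to Smith normal form yields diagonal entries (1,1,1,1,1,1,1,1,1,1,1,1,1).

Reading off H_k = ker ∂_k / im ∂_{k+1}:

  H_0: rank C_0 − rank ∂_1 = 7 − 6 = 1, and the invariant factors of ∂_1 are all 1, so H_0 ≅ Z.
  H_1: rank ker ∂_1 − rank ∂_2 = (21 − 6) − 13 = 2, and the invariant factors of ∂_2 are all 1, so H_1 ≅ Z^2.
  H_2: rank ker ∂_2 − rank ∂_3 = (14 − 13) − 0 = 1, and there is no ∂_3, so H_2 ≅ Z.

H_0 ≅ Z,  H_1 ≅ Z^2,  H_2 ≅ Z.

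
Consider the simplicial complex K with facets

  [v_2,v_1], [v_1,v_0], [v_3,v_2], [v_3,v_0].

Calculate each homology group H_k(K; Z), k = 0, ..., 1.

We work with the vertex ordering v_0 < v_1 < v_2 < v_3. The simplices of K, each written with vertices in increasing order, are:

  0-simplices (4): [v_0], [v_1], [v_2], [v_3]
  1-simplices (4): [v_0,v_1], [v_0,v_3], [v_1,v_2], [v_2,v_3]

giving chain groups C_0 ≅ Z^4, C_1 ≅ Z^4.

The boundary map ∂_1: C_1 → C_0 is given by ∂[p,q] = [q] − [p].
The 4×4 boundary matrix has rank 3 and Smith normal form diag(1,1,1).

Now H_k = ker ∂_k / im ∂_{k+1}, so:

  H_0: rank C_0 − rank ∂_1 = 4 − 3 = 1, and the invariant factors of ∂_1 are all 1, so H_0 ≅ Z.
  H_1: rank ker ∂_1 − rank ∂_2 = (4 − 3) − 0 = 1, and there is no ∂_2, so H_1 ≅ Z.

As a check, the Euler characteristic is 4 − 4 = 0, which agrees with 1 − 1 = 0.
(K is a triangulation of the circle S^1.)

H_0 ≅ Z,  H_1 ≅ Z.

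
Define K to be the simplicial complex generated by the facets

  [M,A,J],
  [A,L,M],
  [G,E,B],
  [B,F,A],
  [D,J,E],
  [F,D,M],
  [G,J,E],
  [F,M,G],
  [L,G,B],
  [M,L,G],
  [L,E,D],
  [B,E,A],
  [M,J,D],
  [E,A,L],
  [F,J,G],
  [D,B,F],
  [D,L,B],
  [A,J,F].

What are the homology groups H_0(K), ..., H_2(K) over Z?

Fix the vertex order A < B < D < E < F < G < J < L < M and write every simplex with vertices in increasing order. Then dim K = 2 and the simplices of K are:

  0-simplices (9): A, B, D, E, F, G, J, L, M
  1-simplices (27): AB, AE, AF, AJ, AL, AM, BD, BE, BF, BG, BL, DE, DF, DJ, DL, DM, EG, EJ, EL, FG, FJ, FM, GJ, GL, GM, JM, LM
  2-simplices (18): ABE, ABF, AEL, AFJ, AJM, ALM, BDF, BDL, BEG, BGL, DEJ, DEL, DFM, DJM, EGJ, FGJ, FGM, GLM

giving chain groups C_0 ≅ Z^9, C_1 ≅ Z^27, C_2 ≅ Z^18.

∂_1: C_1 → C_0 maps an edge to its endpoints' difference, ∂[p,q] = q − p. For instance
  ∂GL = L − G.
This gives a 9×27 integer matrix of rank 8; reducing to Smith normal form yields diagonal entries (1,1,1,1,1,1,1,1).

The boundary map ∂_2: C_2 → C_1 maps a triangle to the signed sum of its edges. For instance
  ∂DJM = JM − DM + DJ,
  ∂FGJ = GJ − FJ + FG.
This gives a 27×18 integer matrix of rank 18; reducing to Smith normal form yields diagonal entries (1,1,1,1,1,1,1,1,1,1,1,1,1,1,1,1,1,2).

Reading off H_k = ker ∂_k / im ∂_{k+1}:

  H_0: rank C_0 − rank ∂_1 = 9 − 8 = 1, and the invariant factors of ∂_1 are all 1, so H_0 ≅ Z.
  H_1: rank ker ∂_1 − rank ∂_2 = (27 − 8) − 18 = 1, and ∂_2 has invariant factor 2 > 1, so H_1 ≅ Z × Z/2.
  H_2: rank ker ∂_2 − rank ∂_3 = (18 − 18) − 0 = 0, and there is no ∂_3, so H_2 ≅ 0.

H_0 = Z,  H_1 = Z × Z/2,  H_2 = 0.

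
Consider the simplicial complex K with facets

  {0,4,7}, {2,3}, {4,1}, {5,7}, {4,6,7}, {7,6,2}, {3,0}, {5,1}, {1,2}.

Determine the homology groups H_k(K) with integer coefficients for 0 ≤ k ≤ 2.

We work with the vertex ordering 0 < 1 < 2 < 3 < 4 < 5 < 6 < 7. The simplices of K, each written with vertices in increasing order, are:

  0-simplices (8): [0], [1], [2], [3], [4], [5], [6], [7]
  1-simplices (13): [0,3], [0,4], [0,7], [1,2], [1,4], [1,5], [2,3], [2,6], [2,7], [4,6], [4,7], [5,7], [6,7]
  2-simplices (3): [0,4,7], [2,6,7], [4,6,7]

so the chain groups are C_0 ≅ Z^8, C_1 ≅ Z^13, C_2 ≅ Z^3.

∂_1: C_1 → C_0 sends each edge [p,q] (with p < q) to q − p.
As a 8×13 matrix over Z this has rank 7, with invariant factors (1,1,1,1,1,1,1).

∂_2: C_2 → C_1 sends each 2-simplex [p,q,r] to [q,r] − [p,r] + [p,q]. For instance
  ∂[4,6,7] = [6,7] − [4,7] + [4,6],
  ∂[0,4,7] = [4,7] − [0,7] + [0,4].
This gives a 13×3 integer matrix of rank 3; reducing to Smith normal form yields diagonal entries (1,1,1).

Now H_k = ker ∂_k / im ∂_{k+1}, so:

  H_0: rank C_0 − rank ∂_1 = 8 − 7 = 1, and the invariant factors of ∂_1 are all 1, so H_0 ≅ Z.
  H_1: rank ker ∂_1 − rank ∂_2 = (13 − 7) − 3 = 3, and the invariant factors of ∂_2 are all 1, so H_1 ≅ Z^3.
  H_2: rank ker ∂_2 − rank ∂_3 = (3 − 3) − 0 = 0, and there is no ∂_3, so H_2 ≅ 0.

As a check, the Euler characteristic is 8 − 13 + 3 = -2, which agrees with 1 − 3 + 0 = -2.

H_0 = Z,  H_1 = Z^3,  H_2 = 0.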